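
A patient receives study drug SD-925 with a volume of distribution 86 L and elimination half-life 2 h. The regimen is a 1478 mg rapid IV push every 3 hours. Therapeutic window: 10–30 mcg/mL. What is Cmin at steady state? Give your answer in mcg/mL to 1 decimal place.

τ/t½ = 3/2 ≈ 1.5, so fraction remaining f = (1/2)^(3/2) ≈ 0.3536.
At steady state, accumulation factor R = 1/(1 − e^(−kτ)) ≈ 1.5470.
Single-dose peak C₀ = D/Vd = 1478/86 ≈ 17.186 mcg/mL.
Steady-state peak Cmax,ss = C₀·R ≈ 17.186 × 1.5470 ≈ 26.587 mcg/mL.
One interval later, Cmin,ss = Cmax,ss·e^(−kτ) ≈ 26.587 × 0.3536 ≈ 9.401 mcg/mL.
Trough 9.4 mcg/mL vs MEC 10 mcg/mL: subtherapeutic.

9.4 mcg/mL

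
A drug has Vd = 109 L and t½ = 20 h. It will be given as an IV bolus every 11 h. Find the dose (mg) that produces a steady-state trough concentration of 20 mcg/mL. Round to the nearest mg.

τ/t½ = 11/20 ≈ 0.55, so f = (1/2)^(11/20) ≈ 0.683020.
Cmin,ss = (D/Vd)·f/(1−f), so D = Cmin,ss·Vd·(1−f)/f.
D = 20 × 109 × (1−f)/f ≈ 20 × 109 × 0.46409 ≈ 1011.72 mg.

1012 mg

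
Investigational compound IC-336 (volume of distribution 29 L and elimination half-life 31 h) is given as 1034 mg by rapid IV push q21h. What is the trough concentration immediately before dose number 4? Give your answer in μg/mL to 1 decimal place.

45.0 μg/mL

f = (1/2)^(τ/t½) = (1/2)^(21/31) ≈ 0.6253.
C₀ = D/Vd = 1034/29 ≈ 35.655 μg/mL.
Before the 4th dose, 3 doses have been given. Superposition: Cmin = C₀·(f + f² + … + f^3).
≈ 35.655 × (0.6253 + 0.3910 + 0.2445) ≈ 35.655 × 1.2608 ≈ 44.954 μg/mL.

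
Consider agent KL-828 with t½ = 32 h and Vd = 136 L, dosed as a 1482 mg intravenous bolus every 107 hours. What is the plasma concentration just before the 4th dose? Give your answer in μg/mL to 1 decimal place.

1.2 μg/mL

f = (1/2)^(τ/t½) = (1/2)^(107/32) ≈ 0.0985.
C₀ = D/Vd = 1482/136 ≈ 10.897 μg/mL.
Before the 4th dose, 3 doses have been given. Superposition: Cmin = C₀·(f + f² + … + f^3).
≈ 10.897 × (0.0985 + 0.0097 + 0.0010) ≈ 10.897 × 0.1092 ≈ 1.190 μg/mL.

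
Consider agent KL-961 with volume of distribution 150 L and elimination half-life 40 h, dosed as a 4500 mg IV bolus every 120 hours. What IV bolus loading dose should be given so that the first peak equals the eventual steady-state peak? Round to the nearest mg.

5143 mg

f = (1/2)^(120/40) ≈ 0.125000; accumulation ratio R = 1/(1−f) ≈ 1.14286.
Loading dose to hit Cmax,ss on first dose: D_load = D_maint·R ≈ 4500 × 1.14286 ≈ 5142.87 mg.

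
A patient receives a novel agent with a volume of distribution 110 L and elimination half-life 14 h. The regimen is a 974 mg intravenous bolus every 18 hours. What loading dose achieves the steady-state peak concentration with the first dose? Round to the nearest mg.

1651 mg

f = (1/2)^(18/14) ≈ 0.410168; accumulation ratio R = 1/(1−f) ≈ 1.69540.
Loading dose to hit Cmax,ss on first dose: D_load = D_maint·R ≈ 974 × 1.69540 ≈ 1651.32 mg.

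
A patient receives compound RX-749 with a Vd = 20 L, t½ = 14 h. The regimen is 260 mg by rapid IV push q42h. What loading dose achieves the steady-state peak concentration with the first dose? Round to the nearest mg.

f = (1/2)^(42/14) ≈ 0.125000; accumulation ratio R = 1/(1−f) ≈ 1.14286.
Loading dose to hit Cmax,ss on first dose: D_load = D_maint·R ≈ 260 × 1.14286 ≈ 297.14 mg.

297 mg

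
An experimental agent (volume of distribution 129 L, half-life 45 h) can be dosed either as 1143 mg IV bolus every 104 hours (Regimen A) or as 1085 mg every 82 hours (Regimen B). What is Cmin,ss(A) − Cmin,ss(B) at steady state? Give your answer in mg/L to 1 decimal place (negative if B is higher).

Regimen A: f = (1/2)^(104/45) ≈ 0.2015; Cmin,ss = (1143/129)·f/(1−f) ≈ 2.236 mg/L.
Regimen B: f = (1/2)^(82/45) ≈ 0.2828; Cmin,ss = (1085/129)·f/(1−f) ≈ 3.316 mg/L.
Difference ≈ 2.236 − 3.316 ≈ -1.080 mg/L.

-1.1 mg/L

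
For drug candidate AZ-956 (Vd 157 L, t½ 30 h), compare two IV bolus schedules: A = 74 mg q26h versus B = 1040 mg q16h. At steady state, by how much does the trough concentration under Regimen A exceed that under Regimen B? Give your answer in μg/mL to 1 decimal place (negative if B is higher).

-14.2 μg/mL

Regimen A: f = (1/2)^(26/30) ≈ 0.5484; Cmin,ss = (74/157)·f/(1−f) ≈ 0.572 μg/mL.
Regimen B: f = (1/2)^(16/30) ≈ 0.6910; Cmin,ss = (1040/157)·f/(1−f) ≈ 14.813 μg/mL.
Difference ≈ 0.572 − 14.813 ≈ -14.241 μg/mL.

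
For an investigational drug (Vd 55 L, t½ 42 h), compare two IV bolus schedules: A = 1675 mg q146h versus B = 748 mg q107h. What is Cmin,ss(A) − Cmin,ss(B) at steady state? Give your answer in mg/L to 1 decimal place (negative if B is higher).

Regimen A: f = (1/2)^(146/42) ≈ 0.0899; Cmin,ss = (1675/55)·f/(1−f) ≈ 3.008 mg/L.
Regimen B: f = (1/2)^(107/42) ≈ 0.1710; Cmin,ss = (748/55)·f/(1−f) ≈ 2.805 mg/L.
Difference ≈ 3.008 − 2.805 ≈ 0.203 mg/L.

0.2 mg/L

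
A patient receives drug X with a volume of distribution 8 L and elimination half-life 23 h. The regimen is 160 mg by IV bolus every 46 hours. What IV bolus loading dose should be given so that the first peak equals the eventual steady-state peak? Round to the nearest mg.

213 mg

f = (1/2)^(46/23) ≈ 0.250000; accumulation ratio R = 1/(1−f) ≈ 1.33333.
Loading dose to hit Cmax,ss on first dose: D_load = D_maint·R ≈ 160 × 1.33333 ≈ 213.33 mg.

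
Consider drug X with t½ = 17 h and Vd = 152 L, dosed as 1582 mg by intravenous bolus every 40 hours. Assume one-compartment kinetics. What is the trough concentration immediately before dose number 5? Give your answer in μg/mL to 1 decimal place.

2.5 μg/mL

f = (1/2)^(τ/t½) = (1/2)^(40/17) ≈ 0.1957.
C₀ = D/Vd = 1582/152 ≈ 10.408 μg/mL.
Before the 5th dose, 4 doses have been given. Superposition: Cmin = C₀·(f + f² + … + f^4).
≈ 10.408 × (0.1957 + 0.0383 + 0.0075 + 0.0015) ≈ 10.408 × 0.2430 ≈ 2.529 μg/mL.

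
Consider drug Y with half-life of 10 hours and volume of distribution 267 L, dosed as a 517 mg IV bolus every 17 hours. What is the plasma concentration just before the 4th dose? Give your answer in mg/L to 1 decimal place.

f = (1/2)^(τ/t½) = (1/2)^(17/10) ≈ 0.3078.
C₀ = D/Vd = 517/267 ≈ 1.936 mg/L.
Before the 4th dose, 3 doses have been given. Superposition: Cmin = C₀·(f + f² + … + f^3).
≈ 1.936 × (0.3078 + 0.0947 + 0.0292) ≈ 1.936 × 0.4317 ≈ 0.836 mg/L.

0.8 mg/L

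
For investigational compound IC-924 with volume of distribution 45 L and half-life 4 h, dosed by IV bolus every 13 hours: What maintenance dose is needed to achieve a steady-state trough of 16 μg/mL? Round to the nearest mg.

τ/t½ = 13/4 ≈ 3.25, so f = (1/2)^(13/4) ≈ 0.105112.
Cmin,ss = (D/Vd)·f/(1−f), so D = Cmin,ss·Vd·(1−f)/f.
D = 16 × 45 × (1−f)/f ≈ 16 × 45 × 8.51366 ≈ 6129.84 mg.

6130 mg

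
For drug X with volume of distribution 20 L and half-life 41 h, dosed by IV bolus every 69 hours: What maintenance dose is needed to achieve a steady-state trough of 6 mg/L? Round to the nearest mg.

265 mg

τ/t½ = 69/41 ≈ 1.6829, so f = (1/2)^(69/41) ≈ 0.311450.
Cmin,ss = (D/Vd)·f/(1−f), so D = Cmin,ss·Vd·(1−f)/f.
D = 6 × 20 × (1−f)/f ≈ 6 × 20 × 2.21079 ≈ 265.29 mg.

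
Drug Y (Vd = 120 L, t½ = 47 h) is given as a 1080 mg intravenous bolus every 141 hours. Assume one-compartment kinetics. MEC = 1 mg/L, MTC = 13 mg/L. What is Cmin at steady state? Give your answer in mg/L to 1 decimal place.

1.3 mg/L

τ = 141 h = 3 half-lives, so f = (1/2)^3 = 0.125.
Accumulation ratio R = 1/(1 − f) = 1/0.875 = 8/7.
Single-dose peak C₀ = D/Vd = 1080/120 = 9 mg/L.
Steady-state peak Cmax,ss = C₀·R = 9 × 8/7 ≈ 10.286 mg/L.
Steady-state trough Cmin,ss = Cmax,ss·f ≈ 10.286 × 0.125 ≈ 1.286 mg/L.
Trough 1.3 mg/L vs MEC 1 mg/L: adequate.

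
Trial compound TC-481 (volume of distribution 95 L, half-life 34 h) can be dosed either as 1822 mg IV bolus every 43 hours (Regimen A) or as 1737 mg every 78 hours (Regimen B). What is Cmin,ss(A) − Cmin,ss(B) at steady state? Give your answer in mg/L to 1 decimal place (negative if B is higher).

Regimen A: f = (1/2)^(43/34) ≈ 0.4162; Cmin,ss = (1822/95)·f/(1−f) ≈ 13.673 mg/L.
Regimen B: f = (1/2)^(78/34) ≈ 0.2039; Cmin,ss = (1737/95)·f/(1−f) ≈ 4.683 mg/L.
Difference ≈ 13.673 − 4.683 ≈ 8.990 mg/L.

9.0 mg/L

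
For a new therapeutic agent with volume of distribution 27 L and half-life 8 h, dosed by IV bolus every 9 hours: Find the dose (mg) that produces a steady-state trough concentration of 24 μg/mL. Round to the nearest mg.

765 mg

τ/t½ = 9/8 ≈ 1.125, so f = (1/2)^(9/8) ≈ 0.458502.
Cmin,ss = (D/Vd)·f/(1−f), so D = Cmin,ss·Vd·(1−f)/f.
D = 24 × 27 × (1−f)/f ≈ 24 × 27 × 1.18102 ≈ 765.30 mg.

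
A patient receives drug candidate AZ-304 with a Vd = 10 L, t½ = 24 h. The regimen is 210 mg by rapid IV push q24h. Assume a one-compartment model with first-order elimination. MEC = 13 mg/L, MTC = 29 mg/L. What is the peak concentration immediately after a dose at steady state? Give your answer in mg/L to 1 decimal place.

τ = 24 h = 1 half-life, so f = (1/2)^1 = 0.5.
Accumulation ratio R = 1/(1 − f) = 1/0.5 = 2/1.
Single-dose peak C₀ = D/Vd = 210/10 = 21 mg/L.
Steady-state peak Cmax,ss = C₀·R = 21 × 2/1 ≈ 42.000 mg/L.
Peak 42.0 mg/L vs MTC 29 mg/L: exceeds toxic threshold.

42.0 mg/L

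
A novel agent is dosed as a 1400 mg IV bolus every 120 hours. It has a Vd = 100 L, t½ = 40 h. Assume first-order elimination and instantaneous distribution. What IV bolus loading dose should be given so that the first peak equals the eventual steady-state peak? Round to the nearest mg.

f = (1/2)^(120/40) ≈ 0.125000; accumulation ratio R = 1/(1−f) ≈ 1.14286.
Loading dose to hit Cmax,ss on first dose: D_load = D_maint·R ≈ 1400 × 1.14286 ≈ 1600.00 mg.

1600 mg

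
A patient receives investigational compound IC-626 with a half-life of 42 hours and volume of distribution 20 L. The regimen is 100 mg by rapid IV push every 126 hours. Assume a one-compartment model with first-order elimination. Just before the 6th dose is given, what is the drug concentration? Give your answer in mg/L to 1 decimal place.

0.7 mg/L

f = (1/2)^(τ/t½) = (1/2)^(126/42) ≈ 0.1250.
C₀ = D/Vd = 100/20 ≈ 5.000 mg/L.
Before the 6th dose, 5 doses have been given. Superposition: Cmin = C₀·(f + f² + … + f^5).
≈ 5.000 × (0.1250 + 0.0156 + 0.0020 + 0.0002 + 0.0000) ≈ 5.000 × 0.1428 ≈ 0.714 mg/L.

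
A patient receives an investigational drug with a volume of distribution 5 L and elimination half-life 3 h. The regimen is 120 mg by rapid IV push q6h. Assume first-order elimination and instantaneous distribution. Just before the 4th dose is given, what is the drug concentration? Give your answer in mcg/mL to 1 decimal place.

f = (1/2)^(τ/t½) = (1/2)^(6/3) ≈ 0.2500.
C₀ = D/Vd = 120/5 ≈ 24.000 mcg/mL.
Before the 4th dose, 3 doses have been given. Superposition: Cmin = C₀·(f + f² + … + f^3).
≈ 24.000 × (0.2500 + 0.0625 + 0.0156) ≈ 24.000 × 0.3281 ≈ 7.874 mcg/mL.

7.9 mcg/mL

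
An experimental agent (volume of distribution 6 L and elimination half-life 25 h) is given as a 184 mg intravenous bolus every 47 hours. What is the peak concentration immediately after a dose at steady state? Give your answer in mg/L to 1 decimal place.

Over one 47-h interval, 47/25 ≈ 1.88 half-lives elapse, leaving f ≈ 0.2717 of each dose.
At steady state, accumulation factor R = 1/(1 − e^(−kτ)) ≈ 1.3731.
Single-dose peak C₀ = D/Vd = 184/6 ≈ 30.667 mg/L.
Cmax,ss = C₀/(1 − f) ≈ 30.667/0.7283 ≈ 42.108 mg/L.

42.1 mg/L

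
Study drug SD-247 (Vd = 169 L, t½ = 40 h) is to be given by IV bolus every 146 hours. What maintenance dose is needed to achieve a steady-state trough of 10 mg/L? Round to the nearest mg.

τ/t½ = 146/40 ≈ 3.65, so f = (1/2)^(146/40) ≈ 0.079660.
Cmin,ss = (D/Vd)·f/(1−f), so D = Cmin,ss·Vd·(1−f)/f.
D = 10 × 169 × (1−f)/f ≈ 10 × 169 × 11.55335 ≈ 19525.16 mg.

19525 mg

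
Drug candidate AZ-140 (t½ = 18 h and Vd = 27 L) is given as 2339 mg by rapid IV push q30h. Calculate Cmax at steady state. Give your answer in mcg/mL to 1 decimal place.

Over one 30-h interval, 30/18 ≈ 1.6667 half-lives elapse, leaving f ≈ 0.3150 of each dose.
At steady state, accumulation factor R = 1/(1 − e^(−kτ)) ≈ 1.4599.
Single-dose peak C₀ = D/Vd = 2339/27 ≈ 86.630 mcg/mL.
Steady-state peak Cmax,ss = C₀·R ≈ 86.630 × 1.4599 ≈ 126.471 mcg/mL.

126.5 mcg/mL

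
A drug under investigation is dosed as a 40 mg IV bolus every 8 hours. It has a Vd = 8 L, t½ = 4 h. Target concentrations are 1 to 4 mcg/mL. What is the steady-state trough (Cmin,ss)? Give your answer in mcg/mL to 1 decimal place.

τ = 8 h = 2 half-lives, so f = (1/2)^2 = 0.25.
Accumulation ratio R = 1/(1 − f) = 1/0.75 = 4/3.
Single-dose peak C₀ = D/Vd = 40/8 = 5 mcg/mL.
Steady-state peak Cmax,ss = C₀·R = 5 × 4/3 ≈ 6.667 mcg/mL.
Steady-state trough Cmin,ss = Cmax,ss·f ≈ 6.667 × 0.25 ≈ 1.667 mcg/mL.
Trough 1.7 mcg/mL vs MEC 1 mcg/mL: adequate.

1.7 mcg/mL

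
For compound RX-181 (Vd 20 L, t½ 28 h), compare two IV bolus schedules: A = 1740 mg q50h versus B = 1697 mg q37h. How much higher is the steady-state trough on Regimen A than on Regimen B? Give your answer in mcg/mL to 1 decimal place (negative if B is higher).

-21.1 mcg/mL

Regimen A: f = (1/2)^(50/28) ≈ 0.2900; Cmin,ss = (1740/20)·f/(1−f) ≈ 35.535 mcg/mL.
Regimen B: f = (1/2)^(37/28) ≈ 0.4001; Cmin,ss = (1697/20)·f/(1−f) ≈ 56.590 mcg/mL.
Difference ≈ 35.535 − 56.590 ≈ -21.055 mcg/mL.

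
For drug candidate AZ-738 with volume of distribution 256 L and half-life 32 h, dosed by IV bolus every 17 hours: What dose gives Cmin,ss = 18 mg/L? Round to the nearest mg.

τ/t½ = 17/32 ≈ 0.53125, so f = (1/2)^(17/32) ≈ 0.691955.
Cmin,ss = (D/Vd)·f/(1−f), so D = Cmin,ss·Vd·(1−f)/f.
D = 18 × 256 × (1−f)/f ≈ 18 × 256 × 0.44518 ≈ 2051.39 mg.

2051 mg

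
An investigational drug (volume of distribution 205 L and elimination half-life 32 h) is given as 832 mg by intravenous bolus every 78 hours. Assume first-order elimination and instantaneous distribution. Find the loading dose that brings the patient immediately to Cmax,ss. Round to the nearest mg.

f = (1/2)^(78/32) ≈ 0.184603; accumulation ratio R = 1/(1−f) ≈ 1.22640.
Loading dose to hit Cmax,ss on first dose: D_load = D_maint·R ≈ 832 × 1.22640 ≈ 1020.36 mg.

1020 mg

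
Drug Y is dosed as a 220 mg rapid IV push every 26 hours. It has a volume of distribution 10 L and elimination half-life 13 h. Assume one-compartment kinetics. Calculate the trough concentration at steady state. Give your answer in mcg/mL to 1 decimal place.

7.3 mcg/mL

τ = 26 h = 2 half-lives, so f = (1/2)^2 = 0.25.
At steady state, R = 1/(1 − 0.25) = 4/3.
Single-dose peak C₀ = D/Vd = 220/10 = 22 mcg/mL.
Steady-state peak Cmax,ss = C₀·R = 22 × 4/3 ≈ 29.333 mcg/mL.
Steady-state trough Cmin,ss = Cmax,ss·f ≈ 29.333 × 0.25 ≈ 7.333 mcg/mL.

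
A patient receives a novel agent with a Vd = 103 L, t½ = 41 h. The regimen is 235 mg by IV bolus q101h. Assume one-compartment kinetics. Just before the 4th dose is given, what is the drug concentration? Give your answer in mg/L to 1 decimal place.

0.5 mg/L

f = (1/2)^(τ/t½) = (1/2)^(101/41) ≈ 0.1813.
C₀ = D/Vd = 235/103 ≈ 2.282 mg/L.
Before the 4th dose, 3 doses have been given. Superposition: Cmin = C₀·(f + f² + … + f^3).
≈ 2.282 × (0.1813 + 0.0329 + 0.0060) ≈ 2.282 × 0.2202 ≈ 0.502 mg/L.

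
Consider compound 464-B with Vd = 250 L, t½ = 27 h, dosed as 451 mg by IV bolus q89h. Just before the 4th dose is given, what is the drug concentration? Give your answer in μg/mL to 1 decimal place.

0.2 μg/mL

f = (1/2)^(τ/t½) = (1/2)^(89/27) ≈ 0.1018.
C₀ = D/Vd = 451/250 ≈ 1.804 μg/mL.
Before the 4th dose, 3 doses have been given. Superposition: Cmin = C₀·(f + f² + … + f^3).
≈ 1.804 × (0.1018 + 0.0104 + 0.0011) ≈ 1.804 × 0.1133 ≈ 0.204 μg/mL.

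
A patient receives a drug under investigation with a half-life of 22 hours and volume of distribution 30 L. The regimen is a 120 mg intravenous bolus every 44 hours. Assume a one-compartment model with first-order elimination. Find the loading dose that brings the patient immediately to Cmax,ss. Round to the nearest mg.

f = (1/2)^(44/22) ≈ 0.250000; accumulation ratio R = 1/(1−f) ≈ 1.33333.
Loading dose to hit Cmax,ss on first dose: D_load = D_maint·R ≈ 120 × 1.33333 ≈ 160.00 mg.

160 mg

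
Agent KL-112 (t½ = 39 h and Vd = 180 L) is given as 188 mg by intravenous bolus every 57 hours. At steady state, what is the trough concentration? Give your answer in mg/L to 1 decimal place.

0.6 mg/L

τ/t½ = 57/39 ≈ 1.4615, so fraction remaining f = (1/2)^(57/39) ≈ 0.3631.
Accumulation ratio R = 1/(1 − f) ≈ 1/0.6369 ≈ 1.5701.
Each bolus raises the concentration by D/Vd = 188/180 ≈ 1.044 mg/L.
Cmax,ss = C₀/(1 − f) ≈ 1.044/0.6369 ≈ 1.639 mg/L.
One interval later, Cmin,ss = Cmax,ss·e^(−kτ) ≈ 1.639 × 0.3631 ≈ 0.595 mg/L.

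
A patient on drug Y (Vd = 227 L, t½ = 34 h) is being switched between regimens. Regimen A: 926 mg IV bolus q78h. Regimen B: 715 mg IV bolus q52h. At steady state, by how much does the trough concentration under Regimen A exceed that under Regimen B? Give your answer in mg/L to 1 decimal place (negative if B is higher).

-0.6 mg/L

Regimen A: f = (1/2)^(78/34) ≈ 0.2039; Cmin,ss = (926/227)·f/(1−f) ≈ 1.045 mg/L.
Regimen B: f = (1/2)^(52/34) ≈ 0.3464; Cmin,ss = (715/227)·f/(1−f) ≈ 1.669 mg/L.
Difference ≈ 1.045 − 1.669 ≈ -0.624 mg/L.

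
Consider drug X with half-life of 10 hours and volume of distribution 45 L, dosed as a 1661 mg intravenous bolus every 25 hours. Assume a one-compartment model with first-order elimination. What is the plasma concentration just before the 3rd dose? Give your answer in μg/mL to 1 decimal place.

f = (1/2)^(τ/t½) = (1/2)^(25/10) ≈ 0.1768.
C₀ = D/Vd = 1661/45 ≈ 36.911 μg/mL.
Before the 3rd dose, 2 doses have been given. Superposition: Cmin = C₀·(f + f²).
≈ 36.911 × (0.1768 + 0.0313) ≈ 36.911 × 0.2081 ≈ 7.681 μg/mL.

7.7 μg/mL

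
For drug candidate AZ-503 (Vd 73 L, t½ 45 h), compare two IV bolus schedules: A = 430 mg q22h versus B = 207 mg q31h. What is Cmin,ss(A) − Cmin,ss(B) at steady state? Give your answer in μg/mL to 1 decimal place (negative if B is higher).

Regimen A: f = (1/2)^(22/45) ≈ 0.7126; Cmin,ss = (430/73)·f/(1−f) ≈ 14.605 μg/mL.
Regimen B: f = (1/2)^(31/45) ≈ 0.6203; Cmin,ss = (207/73)·f/(1−f) ≈ 4.632 μg/mL.
Difference ≈ 14.605 − 4.632 ≈ 9.973 μg/mL.

10.0 μg/mL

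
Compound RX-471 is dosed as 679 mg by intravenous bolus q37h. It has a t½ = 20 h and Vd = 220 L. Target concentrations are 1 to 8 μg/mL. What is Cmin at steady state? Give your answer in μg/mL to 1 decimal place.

k = ln2/t½ = ln2/20 ≈ 0.034657 h⁻¹; fraction remaining f = e^(−kτ) = e^(−0.034657×37) ≈ 0.2774.
Each bolus raises the concentration by D/Vd = 679/220 ≈ 3.086 μg/mL.
Steady-state trough Cmin,ss = C₀·f/(1−f) ≈ 3.086 × 0.2774/0.7226 ≈ 1.185 μg/mL.
Trough 1.2 μg/mL vs MEC 1 μg/mL: adequate.

1.2 μg/mL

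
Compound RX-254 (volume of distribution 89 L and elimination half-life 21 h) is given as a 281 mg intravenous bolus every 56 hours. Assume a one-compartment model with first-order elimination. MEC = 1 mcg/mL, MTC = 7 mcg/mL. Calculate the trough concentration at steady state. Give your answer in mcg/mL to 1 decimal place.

0.6 mcg/mL

τ/t½ = 56/21 ≈ 2.6667, so fraction remaining f = (1/2)^(56/21) ≈ 0.1575.
Accumulation ratio R = 1/(1 − f) ≈ 1/0.8425 ≈ 1.1869.
Single-dose peak C₀ = D/Vd = 281/89 ≈ 3.157 mcg/mL.
Cmax,ss = C₀/(1 − f) ≈ 3.157/0.8425 ≈ 3.747 mcg/mL.
One interval later, Cmin,ss = Cmax,ss·e^(−kτ) ≈ 3.747 × 0.1575 ≈ 0.590 mcg/mL.
Trough 0.6 mcg/mL vs MEC 1 mcg/mL: subtherapeutic.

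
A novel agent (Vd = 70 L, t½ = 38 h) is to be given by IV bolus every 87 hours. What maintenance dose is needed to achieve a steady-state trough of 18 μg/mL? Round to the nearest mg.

4900 mg

τ/t½ = 87/38 ≈ 2.2895, so f = (1/2)^(87/38) ≈ 0.204550.
Cmin,ss = (D/Vd)·f/(1−f), so D = Cmin,ss·Vd·(1−f)/f.
D = 18 × 70 × (1−f)/f ≈ 18 × 70 × 3.88878 ≈ 4899.86 mg.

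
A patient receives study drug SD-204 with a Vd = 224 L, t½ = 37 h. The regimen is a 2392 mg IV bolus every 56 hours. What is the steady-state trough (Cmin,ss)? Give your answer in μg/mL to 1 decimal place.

k = ln2/t½ = ln2/37 ≈ 0.018734 h⁻¹; fraction remaining f = e^(−kτ) = e^(−0.018734×56) ≈ 0.3503.
Single-dose peak C₀ = D/Vd = 2392/224 ≈ 10.679 μg/mL.
Steady-state trough Cmin,ss = C₀·f/(1−f) ≈ 10.679 × 0.3503/0.6497 ≈ 5.758 μg/mL.

5.8 μg/mL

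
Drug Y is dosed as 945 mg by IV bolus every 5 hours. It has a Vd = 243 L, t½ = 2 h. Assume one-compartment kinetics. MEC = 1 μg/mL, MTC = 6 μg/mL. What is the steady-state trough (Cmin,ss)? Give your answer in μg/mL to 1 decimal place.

τ/t½ = 5/2 ≈ 2.5, so fraction remaining f = (1/2)^(5/2) ≈ 0.1768.
Single-dose peak C₀ = D/Vd = 945/243 ≈ 3.889 μg/mL.
Steady-state trough Cmin,ss = C₀·f/(1−f) ≈ 3.889 × 0.1768/0.8232 ≈ 0.835 μg/mL.
Trough 0.8 μg/mL vs MEC 1 μg/mL: subtherapeutic.

0.8 μg/mL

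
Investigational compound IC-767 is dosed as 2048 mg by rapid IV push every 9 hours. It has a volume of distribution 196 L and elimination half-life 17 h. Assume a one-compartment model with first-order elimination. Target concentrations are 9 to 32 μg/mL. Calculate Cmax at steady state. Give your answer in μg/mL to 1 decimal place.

34.0 μg/mL

k = ln2/t½ = ln2/17 ≈ 0.040773 h⁻¹; fraction remaining f = e^(−kτ) = e^(−0.040773×9) ≈ 0.6928.
Accumulation ratio R = 1/(1 − f) ≈ 1/0.3072 ≈ 3.2552.
Single-dose peak C₀ = D/Vd = 2048/196 ≈ 10.449 μg/mL.
Steady-state peak Cmax,ss = C₀·R ≈ 10.449 × 3.2552 ≈ 34.014 μg/mL.
Peak 34.0 μg/mL vs MTC 32 μg/mL: exceeds toxic threshold.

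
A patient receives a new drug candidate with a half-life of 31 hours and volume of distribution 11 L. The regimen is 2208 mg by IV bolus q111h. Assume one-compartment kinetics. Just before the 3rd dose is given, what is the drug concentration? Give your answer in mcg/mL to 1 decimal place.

18.2 mcg/mL

f = (1/2)^(τ/t½) = (1/2)^(111/31) ≈ 0.0836.
C₀ = D/Vd = 2208/11 ≈ 200.727 mcg/mL.
Before the 3rd dose, 2 doses have been given. Superposition: Cmin = C₀·(f + f²).
≈ 200.727 × (0.0836 + 0.0070) ≈ 200.727 × 0.0906 ≈ 18.186 mcg/mL.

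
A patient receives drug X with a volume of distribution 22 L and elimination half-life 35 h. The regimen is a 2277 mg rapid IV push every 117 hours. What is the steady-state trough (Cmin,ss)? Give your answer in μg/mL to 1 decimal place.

k = ln2/t½ = ln2/35 ≈ 0.019804 h⁻¹; fraction remaining f = e^(−kτ) = e^(−0.019804×117) ≈ 0.0986.
Each bolus raises the concentration by D/Vd = 2277/22 ≈ 103.500 μg/mL.
Steady-state trough Cmin,ss = C₀·f/(1−f) ≈ 103.500 × 0.0986/0.9014 ≈ 11.321 μg/mL.

11.3 μg/mL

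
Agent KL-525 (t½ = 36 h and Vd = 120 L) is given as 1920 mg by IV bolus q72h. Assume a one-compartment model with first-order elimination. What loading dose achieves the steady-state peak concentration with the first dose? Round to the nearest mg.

2560 mg

f = (1/2)^(72/36) ≈ 0.250000; accumulation ratio R = 1/(1−f) ≈ 1.33333.
Loading dose to hit Cmax,ss on first dose: D_load = D_maint·R ≈ 1920 × 1.33333 ≈ 2559.99 mg.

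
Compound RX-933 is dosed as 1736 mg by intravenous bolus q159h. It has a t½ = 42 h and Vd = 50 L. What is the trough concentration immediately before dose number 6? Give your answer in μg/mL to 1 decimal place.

f = (1/2)^(τ/t½) = (1/2)^(159/42) ≈ 0.0725.
C₀ = D/Vd = 1736/50 ≈ 34.720 μg/mL.
Before the 6th dose, 5 doses have been given. Superposition: Cmin = C₀·(f + f² + … + f^5).
≈ 34.720 × (0.0725 + 0.0053 + 0.0004 + 0.0000 + 0.0000) ≈ 34.720 × 0.0782 ≈ 2.715 μg/mL.

2.7 μg/mL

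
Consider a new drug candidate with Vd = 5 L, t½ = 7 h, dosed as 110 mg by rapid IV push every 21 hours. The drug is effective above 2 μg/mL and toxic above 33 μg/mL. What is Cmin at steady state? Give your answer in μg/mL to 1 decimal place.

The dosing interval is 3 half-lives, so f = 2^(−3) = 0.125.
At steady state, R = 1/(1 − 0.125) = 8/7.
Single-dose peak C₀ = D/Vd = 110/5 = 22 μg/mL.
Steady-state peak Cmax,ss = C₀·R = 22 × 8/7 ≈ 25.143 μg/mL.
Steady-state trough Cmin,ss = Cmax,ss·f ≈ 25.143 × 0.125 ≈ 3.143 μg/mL.
Trough 3.1 μg/mL vs MEC 2 μg/mL: adequate.

3.1 μg/mL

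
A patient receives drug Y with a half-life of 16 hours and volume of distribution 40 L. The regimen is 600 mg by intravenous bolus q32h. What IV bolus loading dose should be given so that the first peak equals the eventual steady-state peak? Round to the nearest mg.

800 mg

f = (1/2)^(32/16) ≈ 0.250000; accumulation ratio R = 1/(1−f) ≈ 1.33333.
Loading dose to hit Cmax,ss on first dose: D_load = D_maint·R ≈ 600 × 1.33333 ≈ 800.00 mg.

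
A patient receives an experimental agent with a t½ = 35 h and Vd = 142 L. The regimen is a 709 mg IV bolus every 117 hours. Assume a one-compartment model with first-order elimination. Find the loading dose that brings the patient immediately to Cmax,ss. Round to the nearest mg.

787 mg

f = (1/2)^(117/35) ≈ 0.098560; accumulation ratio R = 1/(1−f) ≈ 1.10934.
Loading dose to hit Cmax,ss on first dose: D_load = D_maint·R ≈ 709 × 1.10934 ≈ 786.52 mg.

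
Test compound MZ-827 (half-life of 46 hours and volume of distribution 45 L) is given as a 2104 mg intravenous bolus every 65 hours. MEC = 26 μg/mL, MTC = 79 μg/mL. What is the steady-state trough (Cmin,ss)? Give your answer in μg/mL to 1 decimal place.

k = ln2/t½ = ln2/46 ≈ 0.015068 h⁻¹; fraction remaining f = e^(−kτ) = e^(−0.015068×65) ≈ 0.3755.
Accumulation ratio R = 1/(1 − f) ≈ 1/0.6245 ≈ 1.6013.
Each bolus raises the concentration by D/Vd = 2104/45 ≈ 46.756 μg/mL.
Cmax,ss = C₀/(1 − f) ≈ 46.756/0.6245 ≈ 74.869 μg/mL.
One interval later, Cmin,ss = Cmax,ss·e^(−kτ) ≈ 74.869 × 0.3755 ≈ 28.113 μg/mL.
Trough 28.1 μg/mL vs MEC 26 μg/mL: adequate.

28.1 μg/mL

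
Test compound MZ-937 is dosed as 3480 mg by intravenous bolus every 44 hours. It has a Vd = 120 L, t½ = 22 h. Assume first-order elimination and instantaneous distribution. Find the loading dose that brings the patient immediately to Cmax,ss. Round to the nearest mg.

4640 mg

f = (1/2)^(44/22) ≈ 0.250000; accumulation ratio R = 1/(1−f) ≈ 1.33333.
Loading dose to hit Cmax,ss on first dose: D_load = D_maint·R ≈ 3480 × 1.33333 ≈ 4639.99 mg.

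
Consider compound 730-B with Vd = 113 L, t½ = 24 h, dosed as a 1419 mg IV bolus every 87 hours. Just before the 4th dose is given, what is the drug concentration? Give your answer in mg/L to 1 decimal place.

1.1 mg/L

f = (1/2)^(τ/t½) = (1/2)^(87/24) ≈ 0.0811.
C₀ = D/Vd = 1419/113 ≈ 12.558 mg/L.
Before the 4th dose, 3 doses have been given. Superposition: Cmin = C₀·(f + f² + … + f^3).
≈ 12.558 × (0.0811 + 0.0066 + 0.0005) ≈ 12.558 × 0.0882 ≈ 1.108 mg/L.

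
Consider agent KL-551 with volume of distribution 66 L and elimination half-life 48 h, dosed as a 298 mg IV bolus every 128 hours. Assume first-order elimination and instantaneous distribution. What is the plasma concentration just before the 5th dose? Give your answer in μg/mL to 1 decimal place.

0.8 μg/mL

f = (1/2)^(τ/t½) = (1/2)^(128/48) ≈ 0.1575.
C₀ = D/Vd = 298/66 ≈ 4.515 μg/mL.
Before the 5th dose, 4 doses have been given. Superposition: Cmin = C₀·(f + f² + … + f^4).
≈ 4.515 × (0.1575 + 0.0248 + 0.0039 + 0.0006) ≈ 4.515 × 0.1868 ≈ 0.843 μg/mL.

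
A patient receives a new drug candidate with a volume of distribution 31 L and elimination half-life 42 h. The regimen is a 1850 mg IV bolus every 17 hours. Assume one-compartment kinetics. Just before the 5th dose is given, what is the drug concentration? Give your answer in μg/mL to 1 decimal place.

124.3 μg/mL

f = (1/2)^(τ/t½) = (1/2)^(17/42) ≈ 0.7554.
C₀ = D/Vd = 1850/31 ≈ 59.677 μg/mL.
Before the 5th dose, 4 doses have been given. Superposition: Cmin = C₀·(f + f² + … + f^4).
≈ 59.677 × (0.7554 + 0.5706 + 0.4311 + 0.3256) ≈ 59.677 × 2.0827 ≈ 124.289 μg/mL.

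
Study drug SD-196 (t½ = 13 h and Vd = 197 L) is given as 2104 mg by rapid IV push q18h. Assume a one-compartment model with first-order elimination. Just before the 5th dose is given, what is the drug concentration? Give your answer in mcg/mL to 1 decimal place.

f = (1/2)^(τ/t½) = (1/2)^(18/13) ≈ 0.3830.
C₀ = D/Vd = 2104/197 ≈ 10.680 mcg/mL.
Before the 5th dose, 4 doses have been given. Superposition: Cmin = C₀·(f + f² + … + f^4).
≈ 10.680 × (0.3830 + 0.1467 + 0.0562 + 0.0215) ≈ 10.680 × 0.6074 ≈ 6.487 mcg/mL.

6.5 mcg/mL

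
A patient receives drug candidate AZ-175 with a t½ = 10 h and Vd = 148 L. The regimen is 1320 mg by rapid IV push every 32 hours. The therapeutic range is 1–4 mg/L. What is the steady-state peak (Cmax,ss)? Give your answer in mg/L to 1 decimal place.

10.0 mg/L

k = ln2/t½ = ln2/10 ≈ 0.069315 h⁻¹; fraction remaining f = e^(−kτ) = e^(−0.069315×32) ≈ 0.1088.
Accumulation ratio R = 1/(1 − f) ≈ 1/0.8912 ≈ 1.1221.
Single-dose peak C₀ = D/Vd = 1320/148 ≈ 8.919 mg/L.
Cmax,ss = C₀/(1 − f) ≈ 8.919/0.8912 ≈ 10.008 mg/L.
Peak 10.0 mg/L vs MTC 4 mg/L: exceeds toxic threshold.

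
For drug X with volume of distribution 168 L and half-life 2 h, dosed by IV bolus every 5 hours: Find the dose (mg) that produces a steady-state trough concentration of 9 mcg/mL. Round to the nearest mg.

τ/t½ = 5/2 ≈ 2.5, so f = (1/2)^(5/2) ≈ 0.176777.
Cmin,ss = (D/Vd)·f/(1−f), so D = Cmin,ss·Vd·(1−f)/f.
D = 9 × 168 × (1−f)/f ≈ 9 × 168 × 4.65684 ≈ 7041.14 mg.

7041 mg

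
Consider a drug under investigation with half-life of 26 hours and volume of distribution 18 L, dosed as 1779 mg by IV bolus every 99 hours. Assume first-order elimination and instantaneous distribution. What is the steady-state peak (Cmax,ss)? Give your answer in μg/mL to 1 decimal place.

106.4 μg/mL

τ/t½ = 99/26 ≈ 3.8077, so fraction remaining f = (1/2)^(99/26) ≈ 0.0714.
At steady state, accumulation factor R = 1/(1 − e^(−kτ)) ≈ 1.0769.
Each bolus raises the concentration by D/Vd = 1779/18 ≈ 98.833 μg/mL.
Steady-state peak Cmax,ss = C₀·R ≈ 98.833 × 1.0769 ≈ 106.433 μg/mL.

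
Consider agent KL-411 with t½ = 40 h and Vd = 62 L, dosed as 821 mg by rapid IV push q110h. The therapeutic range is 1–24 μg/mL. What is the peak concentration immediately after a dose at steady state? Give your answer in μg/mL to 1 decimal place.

τ/t½ = 110/40 ≈ 2.75, so fraction remaining f = (1/2)^(110/40) ≈ 0.1487.
Accumulation ratio R = 1/(1 − f) ≈ 1/0.8513 ≈ 1.1747.
Each bolus raises the concentration by D/Vd = 821/62 ≈ 13.242 μg/mL.
Steady-state peak Cmax,ss = C₀·R ≈ 13.242 × 1.1747 ≈ 15.555 μg/mL.
Peak 15.6 μg/mL vs MTC 24 μg/mL: below toxic threshold.

15.6 μg/mL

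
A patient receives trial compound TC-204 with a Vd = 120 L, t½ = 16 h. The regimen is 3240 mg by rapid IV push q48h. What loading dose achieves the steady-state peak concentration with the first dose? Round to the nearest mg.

f = (1/2)^(48/16) ≈ 0.125000; accumulation ratio R = 1/(1−f) ≈ 1.14286.
Loading dose to hit Cmax,ss on first dose: D_load = D_maint·R ≈ 3240 × 1.14286 ≈ 3702.87 mg.

3703 mg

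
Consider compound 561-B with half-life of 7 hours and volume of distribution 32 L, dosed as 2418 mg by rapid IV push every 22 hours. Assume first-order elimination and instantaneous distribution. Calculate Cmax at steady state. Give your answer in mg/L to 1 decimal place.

85.2 mg/L

k = ln2/t½ = ln2/7 ≈ 0.099021 h⁻¹; fraction remaining f = e^(−kτ) = e^(−0.099021×22) ≈ 0.1132.
Accumulation ratio R = 1/(1 − f) ≈ 1/0.8868 ≈ 1.1276.
Each bolus raises the concentration by D/Vd = 2418/32 ≈ 75.562 mg/L.
Steady-state peak Cmax,ss = C₀·R ≈ 75.562 × 1.1276 ≈ 85.204 mg/L.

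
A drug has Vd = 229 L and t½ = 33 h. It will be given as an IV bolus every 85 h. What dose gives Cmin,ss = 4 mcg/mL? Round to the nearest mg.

τ/t½ = 85/33 ≈ 2.5758, so f = (1/2)^(85/33) ≈ 0.167733.
Cmin,ss = (D/Vd)·f/(1−f), so D = Cmin,ss·Vd·(1−f)/f.
D = 4 × 229 × (1−f)/f ≈ 4 × 229 × 4.96186 ≈ 4545.06 mg.

4545 mg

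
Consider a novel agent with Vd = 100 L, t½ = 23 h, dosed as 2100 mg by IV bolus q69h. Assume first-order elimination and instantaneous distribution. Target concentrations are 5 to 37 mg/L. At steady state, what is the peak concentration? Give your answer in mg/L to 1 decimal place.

τ = 69 h = 3 half-lives, so f = (1/2)^3 = 0.125.
Accumulation ratio R = 1/(1 − f) = 1/0.875 = 8/7.
Single-dose peak C₀ = D/Vd = 2100/100 = 21 mg/L.
Steady-state peak Cmax,ss = C₀·R = 21 × 8/7 ≈ 24.000 mg/L.
Peak 24.0 mg/L vs MTC 37 mg/L: below toxic threshold.

24.0 mg/L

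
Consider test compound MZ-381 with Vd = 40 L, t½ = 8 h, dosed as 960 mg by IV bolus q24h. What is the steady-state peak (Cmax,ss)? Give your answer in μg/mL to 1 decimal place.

The dosing interval is 3 half-lives, so f = 2^(−3) = 0.125.
At steady state, R = 1/(1 − 0.125) = 8/7.
Single-dose peak C₀ = D/Vd = 960/40 = 24 μg/mL.
Steady-state peak Cmax,ss = C₀·R = 24 × 8/7 ≈ 27.429 μg/mL.

27.4 μg/mL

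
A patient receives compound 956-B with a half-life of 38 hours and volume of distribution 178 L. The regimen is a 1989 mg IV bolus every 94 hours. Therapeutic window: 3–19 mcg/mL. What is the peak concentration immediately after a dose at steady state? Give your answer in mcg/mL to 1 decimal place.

Over one 94-h interval, 94/38 ≈ 2.4737 half-lives elapse, leaving f ≈ 0.1800 of each dose.
At steady state, accumulation factor R = 1/(1 − e^(−kτ)) ≈ 1.2195.
Each bolus raises the concentration by D/Vd = 1989/178 ≈ 11.174 mcg/mL.
Steady-state peak Cmax,ss = C₀·R ≈ 11.174 × 1.2195 ≈ 13.627 mcg/mL.
Peak 13.6 mcg/mL vs MTC 19 mcg/mL: below toxic threshold.

13.6 mcg/mL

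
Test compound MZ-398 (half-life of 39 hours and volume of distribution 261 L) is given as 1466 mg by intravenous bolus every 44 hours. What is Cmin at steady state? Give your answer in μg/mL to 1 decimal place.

k = ln2/t½ = ln2/39 ≈ 0.017773 h⁻¹; fraction remaining f = e^(−kτ) = e^(−0.017773×44) ≈ 0.4575.
Accumulation ratio R = 1/(1 − f) ≈ 1/0.5425 ≈ 1.8433.
Single-dose peak C₀ = D/Vd = 1466/261 ≈ 5.617 μg/mL.
Steady-state peak Cmax,ss = C₀·R ≈ 5.617 × 1.8433 ≈ 10.354 μg/mL.
Steady-state trough Cmin,ss = Cmax,ss·f ≈ 10.354 × 0.4575 ≈ 4.737 μg/mL.

4.7 μg/mL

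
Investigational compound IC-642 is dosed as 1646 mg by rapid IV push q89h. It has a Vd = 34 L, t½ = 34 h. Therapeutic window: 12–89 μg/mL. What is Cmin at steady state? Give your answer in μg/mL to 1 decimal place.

9.4 μg/mL

τ/t½ = 89/34 ≈ 2.6176, so fraction remaining f = (1/2)^(89/34) ≈ 0.1629.
At steady state, accumulation factor R = 1/(1 − e^(−kτ)) ≈ 1.1946.
Each bolus raises the concentration by D/Vd = 1646/34 ≈ 48.412 μg/mL.
Cmax,ss = C₀/(1 − f) ≈ 48.412/0.8371 ≈ 57.833 μg/mL.
Steady-state trough Cmin,ss = Cmax,ss·f ≈ 57.833 × 0.1629 ≈ 9.421 μg/mL.
Trough 9.4 μg/mL vs MEC 12 μg/mL: subtherapeutic.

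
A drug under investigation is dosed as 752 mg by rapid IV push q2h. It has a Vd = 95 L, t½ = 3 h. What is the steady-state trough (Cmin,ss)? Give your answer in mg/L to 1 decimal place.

Over one 2-h interval, 2/3 ≈ 0.66667 half-lives elapse, leaving f ≈ 0.6300 of each dose.
Each bolus raises the concentration by D/Vd = 752/95 ≈ 7.916 mg/L.
Steady-state trough Cmin,ss = C₀·f/(1−f) ≈ 7.916 × 0.6300/0.3700 ≈ 13.479 mg/L.

13.5 mg/L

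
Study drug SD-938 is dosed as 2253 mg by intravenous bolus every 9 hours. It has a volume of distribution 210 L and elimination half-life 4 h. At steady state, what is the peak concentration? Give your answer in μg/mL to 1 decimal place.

k = ln2/t½ = ln2/4 ≈ 0.173287 h⁻¹; fraction remaining f = e^(−kτ) = e^(−0.173287×9) ≈ 0.2102.
Accumulation ratio R = 1/(1 − f) ≈ 1/0.7898 ≈ 1.2661.
Each bolus raises the concentration by D/Vd = 2253/210 ≈ 10.729 μg/mL.
Steady-state peak Cmax,ss = C₀·R ≈ 10.729 × 1.2661 ≈ 13.584 μg/mL.

13.6 μg/mL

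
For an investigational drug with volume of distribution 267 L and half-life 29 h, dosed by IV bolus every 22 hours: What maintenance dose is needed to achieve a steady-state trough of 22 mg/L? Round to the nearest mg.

τ/t½ = 22/29 ≈ 0.75862, so f = (1/2)^(22/29) ≈ 0.591061.
Cmin,ss = (D/Vd)·f/(1−f), so D = Cmin,ss·Vd·(1−f)/f.
D = 22 × 267 × (1−f)/f ≈ 22 × 267 × 0.69187 ≈ 4064.04 mg.

4064 mg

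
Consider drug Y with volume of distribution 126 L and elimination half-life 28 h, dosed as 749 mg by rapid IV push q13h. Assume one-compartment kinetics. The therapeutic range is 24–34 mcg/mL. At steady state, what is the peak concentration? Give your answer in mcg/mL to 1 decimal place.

τ/t½ = 13/28 ≈ 0.46429, so fraction remaining f = (1/2)^(13/28) ≈ 0.7248.
Accumulation ratio R = 1/(1 − f) ≈ 1/0.2752 ≈ 3.6337.
Single-dose peak C₀ = D/Vd = 749/126 ≈ 5.944 mcg/mL.
Cmax,ss = C₀/(1 − f) ≈ 5.944/0.2752 ≈ 21.599 mcg/mL.
Peak 21.6 mcg/mL vs MTC 34 mcg/mL: below toxic threshold.

21.6 mcg/mL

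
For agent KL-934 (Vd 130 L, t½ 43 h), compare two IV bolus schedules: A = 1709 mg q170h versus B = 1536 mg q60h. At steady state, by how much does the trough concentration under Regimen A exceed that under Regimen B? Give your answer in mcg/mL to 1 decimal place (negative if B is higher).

Regimen A: f = (1/2)^(170/43) ≈ 0.0645; Cmin,ss = (1709/130)·f/(1−f) ≈ 0.906 mcg/mL.
Regimen B: f = (1/2)^(60/43) ≈ 0.3802; Cmin,ss = (1536/130)·f/(1−f) ≈ 7.248 mcg/mL.
Difference ≈ 0.906 − 7.248 ≈ -6.342 mcg/mL.

-6.3 mcg/mL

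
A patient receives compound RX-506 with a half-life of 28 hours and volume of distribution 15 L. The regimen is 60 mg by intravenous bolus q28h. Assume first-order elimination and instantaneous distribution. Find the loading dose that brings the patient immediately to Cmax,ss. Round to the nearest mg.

f = (1/2)^(28/28) ≈ 0.500000; accumulation ratio R = 1/(1−f) ≈ 2.00000.
Loading dose to hit Cmax,ss on first dose: D_load = D_maint·R ≈ 60 × 2.00000 ≈ 120.00 mg.

120 mg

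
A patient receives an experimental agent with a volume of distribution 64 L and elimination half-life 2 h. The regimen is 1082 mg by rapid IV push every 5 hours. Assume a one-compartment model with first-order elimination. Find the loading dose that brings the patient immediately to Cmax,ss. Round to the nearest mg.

1314 mg

f = (1/2)^(5/2) ≈ 0.176777; accumulation ratio R = 1/(1−f) ≈ 1.21474.
Loading dose to hit Cmax,ss on first dose: D_load = D_maint·R ≈ 1082 × 1.21474 ≈ 1314.35 mg.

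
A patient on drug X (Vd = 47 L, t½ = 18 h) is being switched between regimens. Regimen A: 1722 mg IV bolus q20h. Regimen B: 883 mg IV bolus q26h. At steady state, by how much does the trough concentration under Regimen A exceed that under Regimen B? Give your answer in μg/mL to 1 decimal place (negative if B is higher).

Regimen A: f = (1/2)^(20/18) ≈ 0.4629; Cmin,ss = (1722/47)·f/(1−f) ≈ 31.577 μg/mL.
Regimen B: f = (1/2)^(26/18) ≈ 0.3674; Cmin,ss = (883/47)·f/(1−f) ≈ 10.911 μg/mL.
Difference ≈ 31.577 − 10.911 ≈ 20.666 μg/mL.

20.7 μg/mL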